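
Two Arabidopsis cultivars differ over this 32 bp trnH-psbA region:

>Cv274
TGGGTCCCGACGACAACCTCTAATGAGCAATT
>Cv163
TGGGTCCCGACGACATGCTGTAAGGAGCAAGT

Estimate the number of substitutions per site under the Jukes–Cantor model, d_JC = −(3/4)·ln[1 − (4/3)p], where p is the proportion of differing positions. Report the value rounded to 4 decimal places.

The sequences differ at positions 16 (A/T), 17 (C/G), 20 (C/G), 24 (T/G), 31 (T/G).
p = 5/32 = 0.156250.
d = −0.75 · ln(1 − (4/3)·0.156250) = −0.75 · ln(0.791667) = −0.75 · (-0.233614) = 0.1752.

0.1752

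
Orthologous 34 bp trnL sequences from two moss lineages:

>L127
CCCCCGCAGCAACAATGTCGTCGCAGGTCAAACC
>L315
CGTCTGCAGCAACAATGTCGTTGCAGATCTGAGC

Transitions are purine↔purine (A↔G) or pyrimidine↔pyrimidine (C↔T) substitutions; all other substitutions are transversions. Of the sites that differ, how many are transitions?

5

Mismatches occur at site 2 (C→G, transversion), site 3 (C→T, transition), site 5 (C→T, transition), site 22 (C→T, transition), site 27 (G→A, transition), site 30 (A→T, transversion), site 31 (A→G, transition), site 33 (C→G, transversion).
Of the 8 differences, 5 transitions and 3 transversions, so the answer is 5.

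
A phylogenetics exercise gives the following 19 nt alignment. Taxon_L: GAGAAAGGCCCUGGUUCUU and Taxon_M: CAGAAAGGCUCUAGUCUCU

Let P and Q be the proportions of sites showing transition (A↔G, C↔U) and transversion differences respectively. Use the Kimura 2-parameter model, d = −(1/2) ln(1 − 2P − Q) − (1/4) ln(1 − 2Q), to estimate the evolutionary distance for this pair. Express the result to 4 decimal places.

0.4603

The sequences differ at positions 1 (G/C, transversion), 10 (C/U, transition), 13 (G/A, transition), 16 (U/C, transition), 17 (C/U, transition), 18 (U/C, transition).
Of the 6 differences, 5 transitions and 1 transversion over 19 sites: P = 5/19 = 0.263158, Q = 1/19 = 0.052632.
d = −0.5·ln(0.421052) − 0.25·ln(0.894736) = −0.5·(-0.864999) − 0.25·(-0.111227) = 0.4603.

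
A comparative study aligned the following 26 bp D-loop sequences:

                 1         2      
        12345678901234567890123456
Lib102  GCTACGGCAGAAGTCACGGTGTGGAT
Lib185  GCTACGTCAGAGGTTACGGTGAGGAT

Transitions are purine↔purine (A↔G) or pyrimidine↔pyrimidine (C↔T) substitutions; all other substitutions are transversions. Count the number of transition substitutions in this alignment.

2

Differing sites — 7:G/T (Tv); 12:A/G (Ti); 15:C/T (Ti); 22:T/A (Tv).
Of the 4 differences, 2 transitions and 2 transversions, so the answer is 2.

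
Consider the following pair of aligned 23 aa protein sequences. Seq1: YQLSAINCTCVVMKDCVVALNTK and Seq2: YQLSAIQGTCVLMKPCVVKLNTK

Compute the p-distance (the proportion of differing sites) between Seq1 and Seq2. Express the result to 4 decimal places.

Mismatches occur at site 7 (N↔Q), site 8 (C↔G), site 12 (V↔L), site 15 (D↔P), site 19 (A↔K).
There are 5 differences over 23 sites, so p = 5/23 = 0.2174.

0.2174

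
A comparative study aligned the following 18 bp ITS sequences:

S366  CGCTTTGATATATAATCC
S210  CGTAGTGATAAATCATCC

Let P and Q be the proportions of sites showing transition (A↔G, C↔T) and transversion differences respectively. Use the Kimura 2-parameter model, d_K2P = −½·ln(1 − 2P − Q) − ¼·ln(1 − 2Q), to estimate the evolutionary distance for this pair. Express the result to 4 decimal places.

0.3497

Mismatches occur at site 3 (C/T, transition), site 4 (T/A, transversion), site 5 (T/G, transversion), site 11 (T/A, transversion), site 14 (A/C, transversion).
Of the 5 differences, 1 transition and 4 transversions over 18 sites: P = 1/18 = 0.055556, Q = 4/18 = 0.222222.
d = −0.5·ln(0.666666) − 0.25·ln(0.555556) = −0.5·(-0.405466) − 0.25·(-0.587786) = 0.3497.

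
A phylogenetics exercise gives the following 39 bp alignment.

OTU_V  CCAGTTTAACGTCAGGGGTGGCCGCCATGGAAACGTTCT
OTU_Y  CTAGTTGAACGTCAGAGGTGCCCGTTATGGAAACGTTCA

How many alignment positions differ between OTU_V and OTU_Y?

7

The sequences differ at positions 2 (C/T), 7 (T/G), 16 (G/A), 21 (G/C), 25 (C/T), 26 (C/T), 39 (T/A).
That gives 7 mismatches out of 39 aligned sites, so the Hamming distance is 7.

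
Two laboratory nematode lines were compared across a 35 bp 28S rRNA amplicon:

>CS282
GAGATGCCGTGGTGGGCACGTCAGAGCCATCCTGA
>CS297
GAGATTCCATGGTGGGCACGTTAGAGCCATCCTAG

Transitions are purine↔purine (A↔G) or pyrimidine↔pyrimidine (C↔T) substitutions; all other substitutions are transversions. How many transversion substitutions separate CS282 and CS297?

Mismatches occur at site 6 (G/T, transversion), site 9 (G/A, transition), site 22 (C/T, transition), site 34 (G/A, transition), site 35 (A/G, transition).
Of the 5 differences, 4 transitions and 1 transversion, so the answer is 1.

1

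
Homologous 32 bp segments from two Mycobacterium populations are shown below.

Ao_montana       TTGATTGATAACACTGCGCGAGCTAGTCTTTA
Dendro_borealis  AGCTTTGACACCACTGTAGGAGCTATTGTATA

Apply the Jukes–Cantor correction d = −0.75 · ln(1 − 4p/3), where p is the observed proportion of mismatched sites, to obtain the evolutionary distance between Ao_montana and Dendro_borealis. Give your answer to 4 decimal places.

Differing sites — 1:T/A; 2:T/G; 3:G/C; 4:A/T; 9:T/C; 11:A/C; 17:C/T; 18:G/A; 19:C/G; 26:G/T; 28:C/G; 30:T/A.
p = 12/32 = 0.375000.
d = −0.75 · ln(1 − (4/3)·0.375000) = −0.75 · ln(0.500000) = −0.75 · (-0.693147) = 0.5199.

0.5199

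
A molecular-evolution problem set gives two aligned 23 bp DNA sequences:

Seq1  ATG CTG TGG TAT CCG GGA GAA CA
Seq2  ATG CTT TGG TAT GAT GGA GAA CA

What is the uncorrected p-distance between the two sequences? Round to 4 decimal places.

0.1739

Differing sites — 6:G/T; 13:C/G; 14:C/A; 15:G/T.
There are 4 differences over 23 sites, so p = 4/23 = 0.1739.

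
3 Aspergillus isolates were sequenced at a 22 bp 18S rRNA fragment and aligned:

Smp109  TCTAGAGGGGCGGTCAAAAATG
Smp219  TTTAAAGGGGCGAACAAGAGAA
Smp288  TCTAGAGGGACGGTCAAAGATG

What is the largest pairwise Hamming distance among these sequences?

Pairwise Hamming distances:
  Smp109 vs Smp219: 8
  Smp109 vs Smp288: 2
  Smp219 vs Smp288: 10
The largest is 10, between Smp219 and Smp288.

10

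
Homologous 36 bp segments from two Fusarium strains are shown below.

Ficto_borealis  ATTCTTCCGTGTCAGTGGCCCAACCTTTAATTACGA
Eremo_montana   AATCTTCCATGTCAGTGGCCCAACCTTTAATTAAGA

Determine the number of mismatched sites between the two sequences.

3

Differing sites — 2:T/A; 9:G/A; 34:C/A.
That gives 3 mismatches out of 36 aligned sites, so the Hamming distance is 3.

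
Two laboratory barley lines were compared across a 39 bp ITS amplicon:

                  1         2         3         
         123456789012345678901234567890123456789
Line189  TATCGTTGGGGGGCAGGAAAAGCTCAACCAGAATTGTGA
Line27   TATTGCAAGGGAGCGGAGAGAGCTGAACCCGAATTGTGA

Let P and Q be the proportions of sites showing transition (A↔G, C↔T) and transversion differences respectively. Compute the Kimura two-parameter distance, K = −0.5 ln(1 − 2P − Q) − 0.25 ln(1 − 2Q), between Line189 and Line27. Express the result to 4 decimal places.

0.3757

The sequences differ at positions 4 (C/T, transition), 6 (T/C, transition), 7 (T/A, transversion), 8 (G/A, transition), 12 (G/A, transition), 15 (A/G, transition), 17 (G/A, transition), 18 (A/G, transition), 20 (A/G, transition), 25 (C/G, transversion), 30 (A/C, transversion).
Of the 11 differences, 8 transitions and 3 transversions over 39 sites: P = 8/39 = 0.205128, Q = 3/39 = 0.076923.
d = −0.5·ln(0.512821) − 0.25·ln(0.846154) = −0.5·(-0.667828) − 0.25·(-0.167054) = 0.3757.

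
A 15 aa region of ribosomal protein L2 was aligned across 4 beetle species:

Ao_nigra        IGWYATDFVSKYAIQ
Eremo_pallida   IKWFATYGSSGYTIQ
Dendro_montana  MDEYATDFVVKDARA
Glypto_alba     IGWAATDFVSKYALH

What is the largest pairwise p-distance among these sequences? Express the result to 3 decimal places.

Pairwise Hamming distances:
  Ao_nigra vs Eremo_pallida: 7
  Ao_nigra vs Dendro_montana: 7
  Ao_nigra vs Glypto_alba: 3
  Eremo_pallida vs Dendro_montana: 13
  Eremo_pallida vs Glypto_alba: 9
  Dendro_montana vs Glypto_alba: 8
The largest is 13 mismatches, between Eremo_pallida and Dendro_montana; p = 13/15 = 0.867.

0.867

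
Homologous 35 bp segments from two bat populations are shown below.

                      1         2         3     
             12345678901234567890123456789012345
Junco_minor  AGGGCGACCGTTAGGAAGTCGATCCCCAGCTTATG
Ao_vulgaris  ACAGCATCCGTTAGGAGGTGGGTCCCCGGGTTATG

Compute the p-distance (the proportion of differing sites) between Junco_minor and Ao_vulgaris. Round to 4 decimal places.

0.2571

The sequences differ at positions 2 (G/C), 3 (G/A), 6 (G/A), 7 (A/T), 17 (A/G), 20 (C/G), 22 (A/G), 28 (A/G), 30 (C/G).
There are 9 differences over 35 sites, so p = 9/35 = 0.2571.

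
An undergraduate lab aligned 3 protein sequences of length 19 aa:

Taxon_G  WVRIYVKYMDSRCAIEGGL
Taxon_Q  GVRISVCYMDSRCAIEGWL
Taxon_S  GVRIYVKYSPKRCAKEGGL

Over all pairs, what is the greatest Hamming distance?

Pairwise Hamming distances:
  Taxon_G vs Taxon_Q: 4
  Taxon_G vs Taxon_S: 5
  Taxon_Q vs Taxon_S: 7
The largest is 7, between Taxon_Q and Taxon_S.

7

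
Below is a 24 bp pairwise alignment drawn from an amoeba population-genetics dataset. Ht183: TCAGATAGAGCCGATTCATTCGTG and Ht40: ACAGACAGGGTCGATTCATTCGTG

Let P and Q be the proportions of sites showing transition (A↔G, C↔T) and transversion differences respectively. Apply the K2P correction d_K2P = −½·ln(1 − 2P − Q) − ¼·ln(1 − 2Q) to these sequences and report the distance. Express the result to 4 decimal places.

0.1942

Differing sites — 1:T/A (Tv); 6:T/C (Ti); 9:A/G (Ti); 11:C/T (Ti).
Of the 4 differences, 3 transitions and 1 transversion over 24 sites: P = 3/24 = 0.125000, Q = 1/24 = 0.041667.
d = −0.5·ln(0.708333) − 0.25·ln(0.916666) = −0.5·(-0.344841) − 0.25·(-0.087012) = 0.1942.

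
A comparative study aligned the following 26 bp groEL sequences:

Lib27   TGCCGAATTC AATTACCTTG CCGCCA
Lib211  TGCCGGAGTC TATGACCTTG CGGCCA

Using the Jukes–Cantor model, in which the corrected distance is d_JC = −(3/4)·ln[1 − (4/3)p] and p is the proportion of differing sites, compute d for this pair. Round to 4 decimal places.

0.2222

Differing sites — 6:A/G; 8:T/G; 11:A/T; 14:T/G; 22:C/G.
p = 5/26 = 0.192308.
d = −0.75 · ln(1 − (4/3)·0.192308) = −0.75 · ln(0.743589) = −0.75 · (-0.296267) = 0.2222.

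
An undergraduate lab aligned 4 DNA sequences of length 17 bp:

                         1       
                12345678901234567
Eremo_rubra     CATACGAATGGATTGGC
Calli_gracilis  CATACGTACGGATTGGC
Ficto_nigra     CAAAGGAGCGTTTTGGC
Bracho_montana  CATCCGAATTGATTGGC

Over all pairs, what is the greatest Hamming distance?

Pairwise Hamming distances:
  Eremo_rubra vs Calli_gracilis: 2
  Eremo_rubra vs Ficto_nigra: 6
  Eremo_rubra vs Bracho_montana: 2
  Calli_gracilis vs Ficto_nigra: 6
  Calli_gracilis vs Bracho_montana: 4
  Ficto_nigra vs Bracho_montana: 8
The largest is 8, between Ficto_nigra and Bracho_montana.

8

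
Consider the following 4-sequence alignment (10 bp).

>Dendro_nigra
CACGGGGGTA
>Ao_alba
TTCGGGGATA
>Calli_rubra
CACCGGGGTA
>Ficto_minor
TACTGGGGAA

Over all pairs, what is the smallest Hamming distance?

1

Pairwise Hamming distances:
  Dendro_nigra vs Ao_alba: 3
  Dendro_nigra vs Calli_rubra: 1
  Dendro_nigra vs Ficto_minor: 3
  Ao_alba vs Calli_rubra: 4
  Ao_alba vs Ficto_minor: 4
  Calli_rubra vs Ficto_minor: 3
The smallest is 1, between Dendro_nigra and Calli_rubra.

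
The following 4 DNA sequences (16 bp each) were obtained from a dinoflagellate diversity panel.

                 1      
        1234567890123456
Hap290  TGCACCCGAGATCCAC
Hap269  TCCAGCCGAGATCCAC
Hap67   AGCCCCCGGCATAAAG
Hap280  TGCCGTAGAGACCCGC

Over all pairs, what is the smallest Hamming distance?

2

Pairwise Hamming distances:
  Hap290 vs Hap269: 2
  Hap290 vs Hap67: 7
  Hap290 vs Hap280: 6
  Hap269 vs Hap67: 9
  Hap269 vs Hap280: 6
  Hap67 vs Hap280: 11
The smallest is 2, between Hap290 and Hap269.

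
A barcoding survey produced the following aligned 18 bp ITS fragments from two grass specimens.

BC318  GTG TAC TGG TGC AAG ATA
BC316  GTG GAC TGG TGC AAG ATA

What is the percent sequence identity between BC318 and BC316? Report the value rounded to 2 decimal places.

Differing sites — 4:T/G.
17 of the 18 sites match, so the percent identity is 17/18 × 100 = 94.44%.

94.44%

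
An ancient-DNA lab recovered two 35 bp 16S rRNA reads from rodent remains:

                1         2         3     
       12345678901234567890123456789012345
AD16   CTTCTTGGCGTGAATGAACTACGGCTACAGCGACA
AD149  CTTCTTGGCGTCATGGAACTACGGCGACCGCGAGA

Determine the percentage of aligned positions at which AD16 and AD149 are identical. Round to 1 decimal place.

Differing sites — 12:G/C; 14:A/T; 15:T/G; 26:T/G; 29:A/C; 34:C/G.
29 of the 35 sites match, so the percent identity is 29/35 × 100 = 82.9%.

82.9%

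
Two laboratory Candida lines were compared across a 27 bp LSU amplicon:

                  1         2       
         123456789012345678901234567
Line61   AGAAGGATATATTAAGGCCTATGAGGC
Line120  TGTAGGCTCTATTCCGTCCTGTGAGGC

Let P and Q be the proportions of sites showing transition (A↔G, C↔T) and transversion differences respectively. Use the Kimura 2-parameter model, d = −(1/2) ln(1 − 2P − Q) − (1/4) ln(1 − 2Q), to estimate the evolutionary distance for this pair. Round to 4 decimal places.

Mismatches occur at site 1 (A↔T, transversion), site 3 (A↔T, transversion), site 7 (A↔C, transversion), site 9 (A↔C, transversion), site 14 (A↔C, transversion), site 15 (A↔C, transversion), site 17 (G↔T, transversion), site 21 (A↔G, transition).
Of the 8 differences, 1 transition and 7 transversions over 27 sites: P = 1/27 = 0.037037, Q = 7/27 = 0.259259.
d = −0.5·ln(0.666667) − 0.25·ln(0.481482) = −0.5·(-0.405465) − 0.25·(-0.730886) = 0.3855.

0.3855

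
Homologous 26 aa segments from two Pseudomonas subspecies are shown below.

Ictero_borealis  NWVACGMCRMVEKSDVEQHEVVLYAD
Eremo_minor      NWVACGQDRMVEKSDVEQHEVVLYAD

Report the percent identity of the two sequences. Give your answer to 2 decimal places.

92.31%

Differing sites — 7:M/Q; 8:C/D.
24 of the 26 sites match, so the percent identity is 24/26 × 100 = 92.31%.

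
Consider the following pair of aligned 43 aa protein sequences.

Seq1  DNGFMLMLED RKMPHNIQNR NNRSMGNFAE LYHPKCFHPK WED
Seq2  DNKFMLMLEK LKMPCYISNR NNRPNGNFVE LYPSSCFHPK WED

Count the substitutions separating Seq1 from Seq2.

Differing sites — 3:G/K; 10:D/K; 11:R/L; 15:H/C; 16:N/Y; 18:Q/S; 24:S/P; 25:M/N; 29:A/V; 33:H/P; 34:P/S; 35:K/S.
That gives 12 mismatches out of 43 aligned sites, so the Hamming distance is 12.

12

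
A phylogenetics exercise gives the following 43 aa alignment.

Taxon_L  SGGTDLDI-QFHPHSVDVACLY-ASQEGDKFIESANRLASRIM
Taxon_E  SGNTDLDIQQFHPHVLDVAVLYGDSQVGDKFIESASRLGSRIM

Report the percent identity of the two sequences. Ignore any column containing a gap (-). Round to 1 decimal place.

Excluding the 2 gap columns leaves 41 comparable sites.
Differing sites — 3:G/N; 15:S/V; 16:V/L; 20:C/V; 24:A/D; 27:E/V; 36:N/S; 39:A/G.
33 of the 41 comparable sites match, so the percent identity is 33/41 × 100 = 80.5%.

80.5%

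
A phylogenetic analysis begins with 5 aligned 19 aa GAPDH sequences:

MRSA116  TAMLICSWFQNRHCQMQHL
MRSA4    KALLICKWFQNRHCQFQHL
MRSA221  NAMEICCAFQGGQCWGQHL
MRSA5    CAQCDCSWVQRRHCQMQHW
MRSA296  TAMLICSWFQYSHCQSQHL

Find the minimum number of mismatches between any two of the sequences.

3

Pairwise Hamming distances:
  MRSA116 vs MRSA4: 4
  MRSA116 vs MRSA221: 9
  MRSA116 vs MRSA5: 7
  MRSA116 vs MRSA296: 3
  MRSA4 vs MRSA221: 10
  MRSA4 vs MRSA5: 9
  MRSA4 vs MRSA296: 6
  MRSA221 vs MRSA5: 13
  MRSA221 vs MRSA296: 9
  MRSA5 vs MRSA296: 9
The smallest is 3, between MRSA116 and MRSA296.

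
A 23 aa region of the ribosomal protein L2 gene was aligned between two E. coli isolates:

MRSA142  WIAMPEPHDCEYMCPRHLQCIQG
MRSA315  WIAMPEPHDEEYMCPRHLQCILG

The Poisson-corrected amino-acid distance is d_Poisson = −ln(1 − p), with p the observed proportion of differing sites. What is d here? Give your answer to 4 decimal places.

0.0910

Mismatches occur at site 10 (C↔E), site 22 (Q↔L).
p = 2/23 = 0.086957.
d = −ln(1 − 0.086957) = −ln(0.913043) = 0.0910.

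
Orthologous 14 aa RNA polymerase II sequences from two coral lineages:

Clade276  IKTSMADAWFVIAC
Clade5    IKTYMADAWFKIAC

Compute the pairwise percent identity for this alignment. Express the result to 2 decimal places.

Mismatches occur at site 4 (S→Y), site 11 (V→K).
12 of the 14 sites match, so the percent identity is 12/14 × 100 = 85.71%.

85.71%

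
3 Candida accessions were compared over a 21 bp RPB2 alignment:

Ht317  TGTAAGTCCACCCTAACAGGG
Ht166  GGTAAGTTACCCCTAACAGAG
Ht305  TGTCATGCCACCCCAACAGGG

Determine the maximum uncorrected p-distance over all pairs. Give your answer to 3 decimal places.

0.429

Pairwise Hamming distances:
  Ht317 vs Ht166: 5
  Ht317 vs Ht305: 4
  Ht166 vs Ht305: 9
The largest is 9 mismatches, between Ht166 and Ht305; p = 9/21 = 0.429.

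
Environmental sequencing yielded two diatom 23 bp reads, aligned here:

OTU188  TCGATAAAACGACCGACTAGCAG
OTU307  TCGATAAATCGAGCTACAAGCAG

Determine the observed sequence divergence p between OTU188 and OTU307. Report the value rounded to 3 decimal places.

0.174

Mismatches occur at site 9 (A↔T), site 13 (C↔G), site 15 (G↔T), site 18 (T↔A).
There are 4 differences over 23 sites, so p = 4/23 = 0.174.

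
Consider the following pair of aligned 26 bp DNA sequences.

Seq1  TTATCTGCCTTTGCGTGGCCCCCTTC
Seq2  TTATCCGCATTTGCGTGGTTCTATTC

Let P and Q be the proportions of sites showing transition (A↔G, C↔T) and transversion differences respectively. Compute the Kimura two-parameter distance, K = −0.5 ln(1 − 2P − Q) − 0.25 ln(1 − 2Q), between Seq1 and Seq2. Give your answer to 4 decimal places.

0.2845

Differing sites — 6:T/C (Ti); 9:C/A (Tv); 19:C/T (Ti); 20:C/T (Ti); 22:C/T (Ti); 23:C/A (Tv).
Of the 6 differences, 4 transitions and 2 transversions over 26 sites: P = 4/26 = 0.153846, Q = 2/26 = 0.076923.
d = −0.5·ln(0.615385) − 0.25·ln(0.846154) = −0.5·(-0.485507) − 0.25·(-0.167054) = 0.2845.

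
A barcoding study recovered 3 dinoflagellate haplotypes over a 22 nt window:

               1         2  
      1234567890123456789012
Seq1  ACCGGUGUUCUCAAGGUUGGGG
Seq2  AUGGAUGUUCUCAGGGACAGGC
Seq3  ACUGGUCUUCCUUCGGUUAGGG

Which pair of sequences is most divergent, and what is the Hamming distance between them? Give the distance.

11

Pairwise Hamming distances:
  Seq1 vs Seq2: 8
  Seq1 vs Seq3: 7
  Seq2 vs Seq3: 11
The largest is 11, between Seq2 and Seq3.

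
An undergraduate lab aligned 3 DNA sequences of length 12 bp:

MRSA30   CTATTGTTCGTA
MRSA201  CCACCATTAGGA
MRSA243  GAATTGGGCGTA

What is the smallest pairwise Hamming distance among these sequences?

Pairwise Hamming distances:
  MRSA30 vs MRSA201: 6
  MRSA30 vs MRSA243: 4
  MRSA201 vs MRSA243: 9
The smallest is 4, between MRSA30 and MRSA243.

4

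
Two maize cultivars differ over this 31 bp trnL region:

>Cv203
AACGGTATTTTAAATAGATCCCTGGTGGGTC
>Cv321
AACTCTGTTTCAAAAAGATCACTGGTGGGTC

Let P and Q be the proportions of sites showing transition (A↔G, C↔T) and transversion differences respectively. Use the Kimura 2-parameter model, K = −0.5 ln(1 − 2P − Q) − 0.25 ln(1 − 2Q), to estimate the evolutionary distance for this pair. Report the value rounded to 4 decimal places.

Differing sites — 4:G/T (Tv); 5:G/C (Tv); 7:A/G (Ti); 11:T/C (Ti); 15:T/A (Tv); 21:C/A (Tv).
Of the 6 differences, 2 transitions and 4 transversions over 31 sites: P = 2/31 = 0.064516, Q = 4/31 = 0.129032.
d = −0.5·ln(0.741936) − 0.25·ln(0.741936) = −0.5·(-0.298492) − 0.25·(-0.298492) = 0.2239.

0.2239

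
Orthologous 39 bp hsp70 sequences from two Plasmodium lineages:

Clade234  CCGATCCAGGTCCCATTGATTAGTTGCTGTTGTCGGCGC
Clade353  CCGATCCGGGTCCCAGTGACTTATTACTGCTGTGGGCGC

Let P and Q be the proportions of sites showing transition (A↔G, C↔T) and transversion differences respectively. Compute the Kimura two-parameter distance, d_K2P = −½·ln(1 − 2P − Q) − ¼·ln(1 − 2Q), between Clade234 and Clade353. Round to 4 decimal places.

The sequences differ at positions 8 (A/G, transition), 16 (T/G, transversion), 20 (T/C, transition), 22 (A/T, transversion), 23 (G/A, transition), 26 (G/A, transition), 30 (T/C, transition), 34 (C/G, transversion).
Of the 8 differences, 5 transitions and 3 transversions over 39 sites: P = 5/39 = 0.128205, Q = 3/39 = 0.076923.
d = −0.5·ln(0.666667) − 0.25·ln(0.846154) = −0.5·(-0.405465) − 0.25·(-0.167054) = 0.2445.

0.2445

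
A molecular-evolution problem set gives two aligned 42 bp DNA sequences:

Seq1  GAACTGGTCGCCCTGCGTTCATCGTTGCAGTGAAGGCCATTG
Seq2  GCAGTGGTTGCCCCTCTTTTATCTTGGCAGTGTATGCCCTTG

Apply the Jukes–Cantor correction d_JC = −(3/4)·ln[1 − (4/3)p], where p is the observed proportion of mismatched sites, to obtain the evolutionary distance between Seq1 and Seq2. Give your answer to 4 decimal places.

Differing sites — 2:A/C; 4:C/G; 9:C/T; 14:T/C; 15:G/T; 17:G/T; 20:C/T; 24:G/T; 26:T/G; 33:A/T; 35:G/T; 39:A/C.
p = 12/42 = 0.285714.
d = −0.75 · ln(1 − (4/3)·0.285714) = −0.75 · ln(0.619048) = −0.75 · (-0.479572) = 0.3597.

0.3597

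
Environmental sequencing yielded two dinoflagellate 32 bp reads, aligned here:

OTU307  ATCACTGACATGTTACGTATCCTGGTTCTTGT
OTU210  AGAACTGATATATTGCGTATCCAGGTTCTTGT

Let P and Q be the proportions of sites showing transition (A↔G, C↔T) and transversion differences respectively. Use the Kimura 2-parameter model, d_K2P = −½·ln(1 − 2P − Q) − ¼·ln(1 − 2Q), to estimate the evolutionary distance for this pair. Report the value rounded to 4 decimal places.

0.2170

Differing sites — 2:T/G (Tv); 3:C/A (Tv); 9:C/T (Ti); 12:G/A (Ti); 15:A/G (Ti); 23:T/A (Tv).
Of the 6 differences, 3 transitions and 3 transversions over 32 sites: P = 3/32 = 0.093750, Q = 3/32 = 0.093750.
d = −0.5·ln(0.718750) − 0.25·ln(0.812500) = −0.5·(-0.330242) − 0.25·(-0.207639) = 0.2170.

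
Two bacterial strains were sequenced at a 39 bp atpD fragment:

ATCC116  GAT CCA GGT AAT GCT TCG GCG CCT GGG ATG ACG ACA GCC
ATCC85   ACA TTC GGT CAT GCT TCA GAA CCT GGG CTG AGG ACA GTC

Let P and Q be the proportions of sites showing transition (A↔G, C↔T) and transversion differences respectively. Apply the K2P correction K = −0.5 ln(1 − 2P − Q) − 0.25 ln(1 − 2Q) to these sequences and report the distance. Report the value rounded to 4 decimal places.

0.4451

Mismatches occur at site 1 (G/A, transition), site 2 (A/C, transversion), site 3 (T/A, transversion), site 4 (C/T, transition), site 5 (C/T, transition), site 6 (A/C, transversion), site 10 (A/C, transversion), site 18 (G/A, transition), site 20 (C/A, transversion), site 21 (G/A, transition), site 28 (A/C, transversion), site 32 (C/G, transversion), site 38 (C/T, transition).
Of the 13 differences, 6 transitions and 7 transversions over 39 sites: P = 6/39 = 0.153846, Q = 7/39 = 0.179487.
d = −0.5·ln(0.512821) − 0.25·ln(0.641026) = −0.5·(-0.667828) − 0.25·(-0.444685) = 0.4451.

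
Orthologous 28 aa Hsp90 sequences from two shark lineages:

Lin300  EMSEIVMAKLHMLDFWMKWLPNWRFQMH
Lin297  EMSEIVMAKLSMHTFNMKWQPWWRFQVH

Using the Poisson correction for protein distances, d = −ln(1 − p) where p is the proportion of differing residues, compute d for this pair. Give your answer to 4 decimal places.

0.2877

Mismatches occur at site 11 (H/S), site 13 (L/H), site 14 (D/T), site 16 (W/N), site 20 (L/Q), site 22 (N/W), site 27 (M/V).
p = 7/28 = 0.250000.
d = −ln(1 − 0.250000) = −ln(0.750000) = 0.2877.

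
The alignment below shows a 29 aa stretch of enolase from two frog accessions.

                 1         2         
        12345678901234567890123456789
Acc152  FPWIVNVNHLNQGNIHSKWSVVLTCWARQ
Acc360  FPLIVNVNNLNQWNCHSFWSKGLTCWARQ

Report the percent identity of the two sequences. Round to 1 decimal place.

75.9%

Differing sites — 3:W/L; 9:H/N; 13:G/W; 15:I/C; 18:K/F; 21:V/K; 22:V/G.
22 of the 29 sites match, so the percent identity is 22/29 × 100 = 75.9%.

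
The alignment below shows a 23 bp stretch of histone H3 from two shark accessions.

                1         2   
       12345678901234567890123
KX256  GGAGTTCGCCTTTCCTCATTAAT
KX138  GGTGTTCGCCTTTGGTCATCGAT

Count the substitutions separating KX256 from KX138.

Mismatches occur at site 3 (A→T), site 14 (C→G), site 15 (C→G), site 20 (T→C), site 21 (A→G).
That gives 5 mismatches out of 23 aligned sites, so the Hamming distance is 5.

5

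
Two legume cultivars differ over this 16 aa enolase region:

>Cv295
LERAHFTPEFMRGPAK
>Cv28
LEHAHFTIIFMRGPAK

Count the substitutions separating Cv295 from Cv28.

3

The sequences differ at positions 3 (R/H), 8 (P/I), 9 (E/I).
That gives 3 mismatches out of 16 aligned sites, so the Hamming distance is 3.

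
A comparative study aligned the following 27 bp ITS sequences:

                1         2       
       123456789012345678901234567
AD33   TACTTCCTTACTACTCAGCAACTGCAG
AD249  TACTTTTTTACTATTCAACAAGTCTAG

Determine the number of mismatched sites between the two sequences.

Mismatches occur at site 6 (C↔T), site 7 (C↔T), site 14 (C↔T), site 18 (G↔A), site 22 (C↔G), site 24 (G↔C), site 25 (C↔T).
That gives 7 mismatches out of 27 aligned sites, so the Hamming distance is 7.

7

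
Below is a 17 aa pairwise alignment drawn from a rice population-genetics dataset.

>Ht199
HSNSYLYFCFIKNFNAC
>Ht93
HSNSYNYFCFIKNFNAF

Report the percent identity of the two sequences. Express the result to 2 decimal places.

Differing sites — 6:L/N; 17:C/F.
15 of the 17 sites match, so the percent identity is 15/17 × 100 = 88.24%.

88.24%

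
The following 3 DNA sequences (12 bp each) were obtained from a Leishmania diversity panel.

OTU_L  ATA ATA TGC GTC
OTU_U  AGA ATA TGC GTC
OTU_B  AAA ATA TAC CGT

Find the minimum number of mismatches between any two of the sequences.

1

Pairwise Hamming distances:
  OTU_L vs OTU_U: 1
  OTU_L vs OTU_B: 5
  OTU_U vs OTU_B: 5
The smallest is 1, between OTU_L and OTU_U.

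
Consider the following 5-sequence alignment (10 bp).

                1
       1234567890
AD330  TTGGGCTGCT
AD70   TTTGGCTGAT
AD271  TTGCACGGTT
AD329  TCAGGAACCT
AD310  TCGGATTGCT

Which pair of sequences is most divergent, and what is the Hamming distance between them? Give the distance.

Pairwise Hamming distances:
  AD330 vs AD70: 2
  AD330 vs AD271: 4
  AD330 vs AD329: 5
  AD330 vs AD310: 3
  AD70 vs AD271: 5
  AD70 vs AD329: 6
  AD70 vs AD310: 5
  AD271 vs AD329: 8
  AD271 vs AD310: 5
  AD329 vs AD310: 5
The largest is 8, between AD271 and AD329.

8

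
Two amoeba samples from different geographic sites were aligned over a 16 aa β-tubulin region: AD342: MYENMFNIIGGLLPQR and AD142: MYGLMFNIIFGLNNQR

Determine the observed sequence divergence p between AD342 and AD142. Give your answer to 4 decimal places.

0.3125

Mismatches occur at site 3 (E↔G), site 4 (N↔L), site 10 (G↔F), site 13 (L↔N), site 14 (P↔N).
There are 5 differences over 16 sites, so p = 5/16 = 0.3125.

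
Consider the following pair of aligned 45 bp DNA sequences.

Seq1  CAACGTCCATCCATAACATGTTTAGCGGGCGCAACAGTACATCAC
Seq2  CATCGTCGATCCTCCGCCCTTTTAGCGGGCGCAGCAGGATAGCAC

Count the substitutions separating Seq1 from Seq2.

Differing sites — 3:A/T; 8:C/G; 13:A/T; 14:T/C; 15:A/C; 16:A/G; 18:A/C; 19:T/C; 20:G/T; 34:A/G; 38:T/G; 40:C/T; 42:T/G.
That gives 13 mismatches out of 45 aligned sites, so the Hamming distance is 13.

13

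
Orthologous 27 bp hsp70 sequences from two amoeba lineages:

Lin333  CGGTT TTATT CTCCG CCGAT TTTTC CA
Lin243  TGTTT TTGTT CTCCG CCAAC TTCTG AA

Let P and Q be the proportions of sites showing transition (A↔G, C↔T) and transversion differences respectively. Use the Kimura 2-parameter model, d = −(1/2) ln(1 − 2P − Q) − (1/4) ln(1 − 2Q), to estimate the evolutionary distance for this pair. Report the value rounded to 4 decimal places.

Mismatches occur at site 1 (C/T, transition), site 3 (G/T, transversion), site 8 (A/G, transition), site 18 (G/A, transition), site 20 (T/C, transition), site 23 (T/C, transition), site 25 (C/G, transversion), site 26 (C/A, transversion).
Of the 8 differences, 5 transitions and 3 transversions over 27 sites: P = 5/27 = 0.185185, Q = 3/27 = 0.111111.
d = −0.5·ln(0.518519) − 0.25·ln(0.777778) = −0.5·(-0.656779) − 0.25·(-0.251314) = 0.3912.

0.3912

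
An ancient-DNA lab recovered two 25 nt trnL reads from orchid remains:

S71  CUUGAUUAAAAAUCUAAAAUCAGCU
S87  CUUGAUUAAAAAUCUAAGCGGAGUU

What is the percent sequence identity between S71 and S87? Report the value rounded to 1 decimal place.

Differing sites — 18:A/G; 19:A/C; 20:U/G; 21:C/G; 24:C/U.
20 of the 25 sites match, so the percent identity is 20/25 × 100 = 80.0%.

80.0%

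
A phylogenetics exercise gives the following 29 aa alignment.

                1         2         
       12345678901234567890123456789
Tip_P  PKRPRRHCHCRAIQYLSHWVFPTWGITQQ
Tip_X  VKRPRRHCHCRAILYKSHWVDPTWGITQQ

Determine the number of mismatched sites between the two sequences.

The sequences differ at positions 1 (P/V), 14 (Q/L), 16 (L/K), 21 (F/D).
That gives 4 mismatches out of 29 aligned sites, so the Hamming distance is 4.

4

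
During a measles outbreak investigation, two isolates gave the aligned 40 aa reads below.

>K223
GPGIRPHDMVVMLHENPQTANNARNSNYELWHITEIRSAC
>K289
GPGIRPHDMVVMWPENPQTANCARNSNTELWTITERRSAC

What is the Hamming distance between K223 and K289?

6

Mismatches occur at site 13 (L↔W), site 14 (H↔P), site 22 (N↔C), site 28 (Y↔T), site 32 (H↔T), site 36 (I↔R).
That gives 6 mismatches out of 40 aligned sites, so the Hamming distance is 6.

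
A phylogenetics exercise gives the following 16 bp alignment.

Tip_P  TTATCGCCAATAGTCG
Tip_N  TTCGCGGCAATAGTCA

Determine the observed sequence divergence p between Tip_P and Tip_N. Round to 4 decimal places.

0.2500

The sequences differ at positions 3 (A/C), 4 (T/G), 7 (C/G), 16 (G/A).
There are 4 differences over 16 sites, so p = 4/16 = 0.2500.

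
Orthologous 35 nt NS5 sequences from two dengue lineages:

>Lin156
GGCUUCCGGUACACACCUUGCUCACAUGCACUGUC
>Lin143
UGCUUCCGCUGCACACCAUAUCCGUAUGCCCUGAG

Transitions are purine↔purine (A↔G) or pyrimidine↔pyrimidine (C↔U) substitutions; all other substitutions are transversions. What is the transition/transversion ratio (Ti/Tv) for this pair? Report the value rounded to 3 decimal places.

Mismatches occur at site 1 (G→U, transversion), site 9 (G→C, transversion), site 11 (A→G, transition), site 18 (U→A, transversion), site 20 (G→A, transition), site 21 (C→U, transition), site 22 (U→C, transition), site 24 (A→G, transition), site 25 (C→U, transition), site 30 (A→C, transversion), site 34 (U→A, transversion), site 35 (C→G, transversion).
Of the 12 differences, 6 transitions and 6 transversions, so Ti/Tv = 6/6 = 1.000.

1.000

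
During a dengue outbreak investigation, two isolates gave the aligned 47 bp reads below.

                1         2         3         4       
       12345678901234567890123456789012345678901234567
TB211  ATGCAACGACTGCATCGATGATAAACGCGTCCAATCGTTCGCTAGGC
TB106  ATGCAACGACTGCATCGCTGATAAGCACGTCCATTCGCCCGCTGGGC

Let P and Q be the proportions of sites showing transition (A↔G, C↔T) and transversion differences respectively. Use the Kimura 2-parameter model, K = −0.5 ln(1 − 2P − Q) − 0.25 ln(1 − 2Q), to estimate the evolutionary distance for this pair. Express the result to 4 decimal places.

0.1696

Mismatches occur at site 18 (A/C, transversion), site 25 (A/G, transition), site 27 (G/A, transition), site 34 (A/T, transversion), site 38 (T/C, transition), site 39 (T/C, transition), site 44 (A/G, transition).
Of the 7 differences, 5 transitions and 2 transversions over 47 sites: P = 5/47 = 0.106383, Q = 2/47 = 0.042553.
d = −0.5·ln(0.744681) − 0.25·ln(0.914894) = −0.5·(-0.294799) − 0.25·(-0.088947) = 0.1696.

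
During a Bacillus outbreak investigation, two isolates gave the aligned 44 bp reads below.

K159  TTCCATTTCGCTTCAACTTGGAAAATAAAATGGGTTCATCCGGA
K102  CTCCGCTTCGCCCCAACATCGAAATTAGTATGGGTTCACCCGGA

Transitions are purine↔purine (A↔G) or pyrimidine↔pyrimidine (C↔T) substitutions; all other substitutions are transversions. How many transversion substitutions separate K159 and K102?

The sequences differ at positions 1 (T/C, transition), 5 (A/G, transition), 6 (T/C, transition), 12 (T/C, transition), 13 (T/C, transition), 18 (T/A, transversion), 20 (G/C, transversion), 25 (A/T, transversion), 28 (A/G, transition), 29 (A/T, transversion), 39 (T/C, transition).
Of the 11 differences, 7 transitions and 4 transversions, so the answer is 4.

4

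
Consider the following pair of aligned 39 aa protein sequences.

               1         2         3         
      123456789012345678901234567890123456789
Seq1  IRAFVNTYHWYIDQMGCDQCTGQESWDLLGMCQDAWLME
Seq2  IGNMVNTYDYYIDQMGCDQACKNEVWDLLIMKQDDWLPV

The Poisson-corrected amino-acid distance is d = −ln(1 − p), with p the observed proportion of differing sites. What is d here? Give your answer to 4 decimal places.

Differing sites — 2:R/G; 3:A/N; 4:F/M; 9:H/D; 10:W/Y; 20:C/A; 21:T/C; 22:G/K; 23:Q/N; 25:S/V; 30:G/I; 32:C/K; 35:A/D; 38:M/P; 39:E/V.
p = 15/39 = 0.384615.
d = −ln(1 − 0.384615) = −ln(0.615385) = 0.4855.

0.4855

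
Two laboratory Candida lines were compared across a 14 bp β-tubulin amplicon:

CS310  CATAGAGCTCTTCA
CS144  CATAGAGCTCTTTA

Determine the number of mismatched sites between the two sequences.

A single mismatch occurs at site 13 (C↔T).
That gives 1 mismatch out of 14 aligned sites, so the Hamming distance is 1.

1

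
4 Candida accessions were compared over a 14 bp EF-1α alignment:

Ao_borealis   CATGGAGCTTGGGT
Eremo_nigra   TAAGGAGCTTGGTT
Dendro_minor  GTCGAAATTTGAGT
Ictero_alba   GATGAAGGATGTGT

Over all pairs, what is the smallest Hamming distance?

Pairwise Hamming distances:
  Ao_borealis vs Eremo_nigra: 3
  Ao_borealis vs Dendro_minor: 7
  Ao_borealis vs Ictero_alba: 5
  Eremo_nigra vs Dendro_minor: 8
  Eremo_nigra vs Ictero_alba: 7
  Dendro_minor vs Ictero_alba: 6
The smallest is 3, between Ao_borealis and Eremo_nigra.

3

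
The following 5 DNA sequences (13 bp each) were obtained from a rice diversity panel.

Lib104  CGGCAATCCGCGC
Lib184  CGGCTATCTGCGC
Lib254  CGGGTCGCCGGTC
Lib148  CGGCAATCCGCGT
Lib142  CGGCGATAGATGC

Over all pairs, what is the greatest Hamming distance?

Pairwise Hamming distances:
  Lib104 vs Lib184: 2
  Lib104 vs Lib254: 6
  Lib104 vs Lib148: 1
  Lib104 vs Lib142: 5
  Lib184 vs Lib254: 6
  Lib184 vs Lib148: 3
  Lib184 vs Lib142: 5
  Lib254 vs Lib148: 7
  Lib254 vs Lib142: 9
  Lib148 vs Lib142: 6
The largest is 9, between Lib254 and Lib142.

9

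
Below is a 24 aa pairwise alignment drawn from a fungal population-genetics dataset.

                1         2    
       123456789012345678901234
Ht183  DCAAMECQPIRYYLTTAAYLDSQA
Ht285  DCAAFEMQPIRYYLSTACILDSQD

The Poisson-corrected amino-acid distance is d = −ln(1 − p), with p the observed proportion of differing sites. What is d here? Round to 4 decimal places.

The sequences differ at positions 5 (M/F), 7 (C/M), 15 (T/S), 18 (A/C), 19 (Y/I), 24 (A/D).
p = 6/24 = 0.250000.
d = −ln(1 − 0.250000) = −ln(0.750000) = 0.2877.

0.2877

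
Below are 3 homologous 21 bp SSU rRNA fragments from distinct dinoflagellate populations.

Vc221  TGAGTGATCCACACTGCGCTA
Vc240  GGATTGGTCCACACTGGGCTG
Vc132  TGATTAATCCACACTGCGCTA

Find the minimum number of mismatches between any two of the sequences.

2

Pairwise Hamming distances:
  Vc221 vs Vc240: 5
  Vc221 vs Vc132: 2
  Vc240 vs Vc132: 5
The smallest is 2, between Vc221 and Vc132.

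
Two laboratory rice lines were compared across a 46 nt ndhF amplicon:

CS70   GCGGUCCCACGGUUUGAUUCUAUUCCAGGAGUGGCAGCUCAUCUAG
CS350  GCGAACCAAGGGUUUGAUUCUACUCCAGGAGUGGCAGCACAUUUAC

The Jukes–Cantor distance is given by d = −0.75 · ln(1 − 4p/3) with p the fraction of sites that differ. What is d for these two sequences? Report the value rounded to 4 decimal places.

0.1979

The sequences differ at positions 4 (G/A), 5 (U/A), 8 (C/A), 10 (C/G), 23 (U/C), 39 (U/A), 43 (C/U), 46 (G/C).
p = 8/46 = 0.173913.
d = −0.75 · ln(1 − (4/3)·0.173913) = −0.75 · ln(0.768116) = −0.75 · (-0.263815) = 0.1979.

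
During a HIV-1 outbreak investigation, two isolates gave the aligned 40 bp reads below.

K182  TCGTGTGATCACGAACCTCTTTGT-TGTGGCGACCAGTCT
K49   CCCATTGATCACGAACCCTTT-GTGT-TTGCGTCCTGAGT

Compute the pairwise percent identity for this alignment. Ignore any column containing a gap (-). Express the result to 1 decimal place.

Excluding the 3 gap columns leaves 37 comparable sites.
Differing sites — 1:T/C; 3:G/C; 4:T/A; 5:G/T; 18:T/C; 19:C/T; 29:G/T; 33:A/T; 36:A/T; 38:T/A; 39:C/G.
26 of the 37 comparable sites match, so the percent identity is 26/37 × 100 = 70.3%.

70.3%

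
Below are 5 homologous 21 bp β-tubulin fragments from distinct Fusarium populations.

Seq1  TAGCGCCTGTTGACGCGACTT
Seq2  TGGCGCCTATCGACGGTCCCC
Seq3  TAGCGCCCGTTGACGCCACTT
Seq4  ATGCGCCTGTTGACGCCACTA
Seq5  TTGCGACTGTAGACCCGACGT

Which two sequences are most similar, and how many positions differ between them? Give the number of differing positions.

2

Pairwise Hamming distances:
  Seq1 vs Seq2: 8
  Seq1 vs Seq3: 2
  Seq1 vs Seq4: 4
  Seq1 vs Seq5: 5
  Seq2 vs Seq3: 9
  Seq2 vs Seq4: 9
  Seq2 vs Seq5: 10
  Seq3 vs Seq4: 4
  Seq3 vs Seq5: 7
  Seq4 vs Seq5: 7
The smallest is 2, between Seq1 and Seq3.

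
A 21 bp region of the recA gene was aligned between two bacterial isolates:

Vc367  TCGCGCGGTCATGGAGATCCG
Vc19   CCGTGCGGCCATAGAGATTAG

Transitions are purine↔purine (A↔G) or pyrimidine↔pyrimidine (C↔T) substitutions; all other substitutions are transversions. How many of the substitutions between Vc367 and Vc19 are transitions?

5

The sequences differ at positions 1 (T/C, transition), 4 (C/T, transition), 9 (T/C, transition), 13 (G/A, transition), 19 (C/T, transition), 20 (C/A, transversion).
Of the 6 differences, 5 transitions and 1 transversion, so the answer is 5.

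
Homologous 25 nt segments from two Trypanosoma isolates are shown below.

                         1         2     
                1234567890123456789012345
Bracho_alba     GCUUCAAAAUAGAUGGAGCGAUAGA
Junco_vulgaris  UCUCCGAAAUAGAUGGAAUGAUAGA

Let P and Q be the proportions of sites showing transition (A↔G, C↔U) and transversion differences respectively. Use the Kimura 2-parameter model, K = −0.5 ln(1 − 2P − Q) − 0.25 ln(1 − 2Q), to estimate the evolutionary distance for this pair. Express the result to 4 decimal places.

Mismatches occur at site 1 (G→U, transversion), site 4 (U→C, transition), site 6 (A→G, transition), site 18 (G→A, transition), site 19 (C→U, transition).
Of the 5 differences, 4 transitions and 1 transversion over 25 sites: P = 4/25 = 0.160000, Q = 1/25 = 0.040000.
d = −0.5·ln(0.640000) − 0.25·ln(0.920000) = −0.5·(-0.446287) − 0.25·(-0.083382) = 0.2440.

0.2440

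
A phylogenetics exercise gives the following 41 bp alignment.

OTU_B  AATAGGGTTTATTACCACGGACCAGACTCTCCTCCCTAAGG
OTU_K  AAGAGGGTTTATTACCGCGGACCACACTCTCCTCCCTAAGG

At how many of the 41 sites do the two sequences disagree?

Differing sites — 3:T/G; 17:A/G; 25:G/C.
That gives 3 mismatches out of 41 aligned sites, so the Hamming distance is 3.

3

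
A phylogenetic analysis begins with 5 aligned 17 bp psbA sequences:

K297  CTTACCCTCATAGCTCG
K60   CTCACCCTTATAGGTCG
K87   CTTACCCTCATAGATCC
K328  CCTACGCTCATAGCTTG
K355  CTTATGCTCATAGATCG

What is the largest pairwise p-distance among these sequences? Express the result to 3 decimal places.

Pairwise Hamming distances:
  K297 vs K60: 3
  K297 vs K87: 2
  K297 vs K328: 3
  K297 vs K355: 3
  K60 vs K87: 4
  K60 vs K328: 6
  K60 vs K355: 5
  K87 vs K328: 5
  K87 vs K355: 3
  K328 vs K355: 4
The largest is 6 mismatches, between K60 and K328; p = 6/17 = 0.353.

0.353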